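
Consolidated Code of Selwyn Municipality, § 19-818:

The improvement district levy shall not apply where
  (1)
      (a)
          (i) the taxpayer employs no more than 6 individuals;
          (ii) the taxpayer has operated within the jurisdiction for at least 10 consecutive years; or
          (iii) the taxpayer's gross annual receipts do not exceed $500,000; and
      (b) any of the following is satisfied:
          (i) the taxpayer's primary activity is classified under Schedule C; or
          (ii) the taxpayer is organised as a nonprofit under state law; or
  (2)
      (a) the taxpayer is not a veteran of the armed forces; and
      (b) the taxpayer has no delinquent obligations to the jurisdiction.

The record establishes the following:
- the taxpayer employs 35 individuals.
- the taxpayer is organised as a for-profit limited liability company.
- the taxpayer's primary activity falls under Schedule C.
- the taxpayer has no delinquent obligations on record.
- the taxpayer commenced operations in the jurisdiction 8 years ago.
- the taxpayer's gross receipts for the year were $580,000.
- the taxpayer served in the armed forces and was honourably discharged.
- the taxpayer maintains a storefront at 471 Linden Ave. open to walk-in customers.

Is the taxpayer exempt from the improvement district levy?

No — not exempt.

(i) ≤ 6 employees — not satisfied.
(ii) ≥ 10 yrs in jurisdiction — fails.
(iii) receipts ≤ $500,000 — not satisfied.
(a) = F OR F OR F = false.
(i) Schedule C activity — met.
(ii) nonprofit — fails.
So (b) is satisfied (T OR F).
(1) = F AND T = false.
(a) not (veteran) — fails.
(b) no delinquency — satisfied.
(2): F AND T → false.
Overall: F OR F → false.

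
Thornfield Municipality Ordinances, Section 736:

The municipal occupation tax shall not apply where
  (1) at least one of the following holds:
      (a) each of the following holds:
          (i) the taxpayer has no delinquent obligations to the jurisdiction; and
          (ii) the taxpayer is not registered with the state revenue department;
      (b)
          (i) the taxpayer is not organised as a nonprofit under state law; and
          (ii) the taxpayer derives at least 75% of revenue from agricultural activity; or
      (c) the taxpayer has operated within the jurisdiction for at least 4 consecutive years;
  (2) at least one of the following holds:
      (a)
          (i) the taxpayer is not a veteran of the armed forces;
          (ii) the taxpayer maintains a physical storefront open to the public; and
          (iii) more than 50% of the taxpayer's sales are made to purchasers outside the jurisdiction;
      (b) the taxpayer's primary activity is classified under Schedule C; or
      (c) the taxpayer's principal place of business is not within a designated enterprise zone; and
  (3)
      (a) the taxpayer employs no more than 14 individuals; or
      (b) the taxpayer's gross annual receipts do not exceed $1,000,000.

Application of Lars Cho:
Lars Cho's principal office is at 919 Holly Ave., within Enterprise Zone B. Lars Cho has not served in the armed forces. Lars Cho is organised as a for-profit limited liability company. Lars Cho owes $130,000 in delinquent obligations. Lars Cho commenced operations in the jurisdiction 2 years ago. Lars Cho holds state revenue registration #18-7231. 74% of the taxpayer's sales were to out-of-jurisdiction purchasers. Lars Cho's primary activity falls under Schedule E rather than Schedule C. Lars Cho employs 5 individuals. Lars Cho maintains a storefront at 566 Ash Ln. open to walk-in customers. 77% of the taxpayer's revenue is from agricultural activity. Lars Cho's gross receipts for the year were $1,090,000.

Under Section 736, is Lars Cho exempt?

Yes — exempt.

(i) no delinquency — fails.
(ii) not (state-registered) — fails.
(a) = F AND F = false.
(i) not (nonprofit) — holds.
(ii) ≥75% agricultural — holds.
So (b) is satisfied (T AND T).
(c) ≥ 4 yrs in jurisdiction — not met.
(1) = F OR T OR F = true.
(i) not (veteran) — holds.
(ii) has storefront — satisfied.
(iii) >50% out-of-jur. sales — holds.
So (a) is satisfied (T AND T AND T).
(b) Schedule C activity — not satisfied.
(c) not (in enterprise zone) — not met.
(2) = T OR F OR F = true.
(a) ≤ 14 employees — satisfied.
(b) receipts ≤ $1,000,000 — not met.
(3): T OR F → true.
So Overall is satisfied (T AND T AND T).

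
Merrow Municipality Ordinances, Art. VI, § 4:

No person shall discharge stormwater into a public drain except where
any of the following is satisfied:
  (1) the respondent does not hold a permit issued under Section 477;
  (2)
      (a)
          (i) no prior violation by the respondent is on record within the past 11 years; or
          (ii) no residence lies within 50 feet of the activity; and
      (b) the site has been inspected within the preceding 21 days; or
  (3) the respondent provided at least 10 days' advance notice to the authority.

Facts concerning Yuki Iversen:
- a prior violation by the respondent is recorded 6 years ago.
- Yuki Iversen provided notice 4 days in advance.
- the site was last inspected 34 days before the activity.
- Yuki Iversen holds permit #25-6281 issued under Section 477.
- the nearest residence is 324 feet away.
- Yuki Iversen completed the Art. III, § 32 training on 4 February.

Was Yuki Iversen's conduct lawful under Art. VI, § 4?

No — unlawful.

(1) not (holds permit) — fails.
(i) no prior violation — fails.
(ii) no residence in 50 ft — met.
(a) = F OR T = true.
(b) site inspected — not met.
(2): T AND F → false.
(3) ≥10 days' notice — not met.
So Overall is not satisfied (F OR F OR F).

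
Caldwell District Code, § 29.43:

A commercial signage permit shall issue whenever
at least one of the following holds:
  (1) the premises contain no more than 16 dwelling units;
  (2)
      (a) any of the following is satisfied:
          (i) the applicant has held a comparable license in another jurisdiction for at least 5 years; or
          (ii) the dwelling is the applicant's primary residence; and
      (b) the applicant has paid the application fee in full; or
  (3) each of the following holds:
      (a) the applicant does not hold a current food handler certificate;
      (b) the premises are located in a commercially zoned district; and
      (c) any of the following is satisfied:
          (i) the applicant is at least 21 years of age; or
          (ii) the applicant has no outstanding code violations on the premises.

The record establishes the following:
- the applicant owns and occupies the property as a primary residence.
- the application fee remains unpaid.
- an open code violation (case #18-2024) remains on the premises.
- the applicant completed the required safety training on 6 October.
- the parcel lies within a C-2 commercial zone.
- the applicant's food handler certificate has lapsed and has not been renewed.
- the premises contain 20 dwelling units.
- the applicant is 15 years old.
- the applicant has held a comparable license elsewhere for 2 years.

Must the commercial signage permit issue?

(1) ≤ 16 units — fails.
(i) prior license ≥ 5 yr — not satisfied.
(ii) primary residence — satisfied.
(a): F OR T → true.
(b) fee paid — not met.
(2): T AND F → false.
(a) not (food handler cert.) — satisfied.
(b) commercially zoned — met.
(i) age ≥ 21 — not satisfied.
(ii) no code violations — not satisfied.
(c): F OR F → false.
So (3) is not satisfied (T AND T AND F).
So Overall is not satisfied (F OR F OR F).

No — denied.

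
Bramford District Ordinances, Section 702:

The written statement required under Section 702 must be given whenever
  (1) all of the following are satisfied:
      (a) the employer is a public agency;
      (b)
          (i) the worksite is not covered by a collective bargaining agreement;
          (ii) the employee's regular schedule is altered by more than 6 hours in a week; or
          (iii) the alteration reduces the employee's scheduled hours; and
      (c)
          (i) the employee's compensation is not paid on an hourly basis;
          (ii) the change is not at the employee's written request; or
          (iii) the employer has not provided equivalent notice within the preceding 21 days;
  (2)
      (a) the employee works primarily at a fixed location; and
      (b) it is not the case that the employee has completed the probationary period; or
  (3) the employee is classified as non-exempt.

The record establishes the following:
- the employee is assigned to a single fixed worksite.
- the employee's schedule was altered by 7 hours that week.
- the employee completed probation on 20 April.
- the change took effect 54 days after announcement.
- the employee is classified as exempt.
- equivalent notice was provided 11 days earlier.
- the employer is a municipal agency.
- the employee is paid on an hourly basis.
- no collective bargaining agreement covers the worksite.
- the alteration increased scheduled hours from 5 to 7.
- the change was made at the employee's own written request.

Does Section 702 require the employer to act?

No — not required.

(a) public agency — met.
(i) no CBA — holds.
(ii) schedule shift > 6h — met.
(iii) hours reduced — not satisfied.
So (b) is satisfied (T OR T OR F).
(i) not (hourly-paid) — not met.
(ii) not employee-requested — fails.
(iii) no recent notice — not met.
So (c) is not satisfied (F OR F OR F).
So (1) is not satisfied (T AND T AND F).
(a) fixed location — holds.
(b) not (past probation) — fails.
(2): T AND F → false.
(3) non-exempt — not met.
Overall = F OR F OR F = false.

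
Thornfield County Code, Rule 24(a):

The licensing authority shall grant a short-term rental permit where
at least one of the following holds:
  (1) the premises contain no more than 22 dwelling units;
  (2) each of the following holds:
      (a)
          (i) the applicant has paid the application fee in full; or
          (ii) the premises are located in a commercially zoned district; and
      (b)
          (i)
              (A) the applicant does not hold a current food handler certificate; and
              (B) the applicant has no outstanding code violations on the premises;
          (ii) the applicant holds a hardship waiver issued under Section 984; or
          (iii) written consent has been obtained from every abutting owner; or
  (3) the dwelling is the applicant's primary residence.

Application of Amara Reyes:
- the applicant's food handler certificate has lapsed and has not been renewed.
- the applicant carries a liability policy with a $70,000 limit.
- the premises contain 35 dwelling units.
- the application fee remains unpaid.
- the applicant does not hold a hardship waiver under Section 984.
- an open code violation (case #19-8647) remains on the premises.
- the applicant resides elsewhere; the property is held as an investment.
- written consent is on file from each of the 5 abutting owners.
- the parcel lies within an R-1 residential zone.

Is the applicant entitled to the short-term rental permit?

(1) ≤ 22 units — not satisfied.
(i) fee paid — not met.
(ii) commercially zoned — not satisfied.
(a) = F OR F = false.
(A) not (food handler cert.) — holds.
(B) no code violations — not satisfied.
(i): T AND F → false.
(ii) hardship waiver — fails.
(iii) all abutters consent — met.
(b): F OR F OR T → true.
So (2) is not satisfied (F AND T).
(3) primary residence — fails.
Overall = F OR F OR F = false.

No — denied.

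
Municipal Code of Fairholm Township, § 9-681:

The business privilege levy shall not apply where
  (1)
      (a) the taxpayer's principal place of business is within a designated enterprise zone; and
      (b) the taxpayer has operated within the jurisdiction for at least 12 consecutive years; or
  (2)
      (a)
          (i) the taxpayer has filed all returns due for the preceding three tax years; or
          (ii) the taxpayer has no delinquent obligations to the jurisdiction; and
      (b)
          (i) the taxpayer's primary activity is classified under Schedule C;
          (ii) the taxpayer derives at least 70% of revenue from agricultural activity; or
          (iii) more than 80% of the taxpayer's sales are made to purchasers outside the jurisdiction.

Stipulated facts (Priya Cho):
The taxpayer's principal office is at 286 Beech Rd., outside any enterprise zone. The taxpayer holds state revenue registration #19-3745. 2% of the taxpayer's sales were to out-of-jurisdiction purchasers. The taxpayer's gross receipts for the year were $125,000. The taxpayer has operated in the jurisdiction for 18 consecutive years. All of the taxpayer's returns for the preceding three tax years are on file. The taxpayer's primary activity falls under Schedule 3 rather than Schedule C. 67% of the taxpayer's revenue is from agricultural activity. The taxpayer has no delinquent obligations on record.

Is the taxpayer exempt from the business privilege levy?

No — not exempt.

(a) in enterprise zone — not met.
(b) ≥ 12 yrs in jurisdiction — holds.
So (1) is not satisfied (F AND T).
(i) returns current — met.
(ii) no delinquency — satisfied.
So (a) is satisfied (T OR T).
(i) Schedule C activity — not satisfied.
(ii) ≥70% agricultural — fails.
(iii) >80% out-of-jur. sales — fails.
(b): F OR F OR F → false.
So (2) is not satisfied (T AND F).
Overall = F OR F = false.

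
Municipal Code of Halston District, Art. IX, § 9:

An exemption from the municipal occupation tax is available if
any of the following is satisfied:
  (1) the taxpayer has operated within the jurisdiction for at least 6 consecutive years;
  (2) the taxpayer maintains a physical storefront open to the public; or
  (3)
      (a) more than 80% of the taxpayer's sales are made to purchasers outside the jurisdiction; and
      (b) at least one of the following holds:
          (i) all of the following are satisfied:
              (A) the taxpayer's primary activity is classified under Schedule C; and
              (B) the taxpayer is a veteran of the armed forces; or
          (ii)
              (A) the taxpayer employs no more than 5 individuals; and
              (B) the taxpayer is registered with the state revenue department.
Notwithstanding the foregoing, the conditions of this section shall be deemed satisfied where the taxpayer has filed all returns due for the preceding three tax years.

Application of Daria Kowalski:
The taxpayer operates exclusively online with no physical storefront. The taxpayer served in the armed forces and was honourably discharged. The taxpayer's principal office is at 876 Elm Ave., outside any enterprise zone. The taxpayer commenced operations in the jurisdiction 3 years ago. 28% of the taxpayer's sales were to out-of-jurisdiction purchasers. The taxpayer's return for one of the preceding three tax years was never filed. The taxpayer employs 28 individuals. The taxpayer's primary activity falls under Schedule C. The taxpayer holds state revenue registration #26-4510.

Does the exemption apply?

(1) ≥ 6 yrs in jurisdiction — not met.
(2) has storefront — not met.
(a) >80% out-of-jur. sales — not met.
(A) Schedule C activity — holds.
(B) veteran — satisfied.
(i) = T AND T = true.
(A) ≤ 5 employees — not met.
(B) state-registered — satisfied.
(ii): F AND T → false.
(b): T OR F → true.
So (3) is not satisfied (F AND T).
So Overall is not satisfied (F OR F OR F).
Exception (returns current) — not satisfied.
Result: main false OR exception false → false.

No — not exempt.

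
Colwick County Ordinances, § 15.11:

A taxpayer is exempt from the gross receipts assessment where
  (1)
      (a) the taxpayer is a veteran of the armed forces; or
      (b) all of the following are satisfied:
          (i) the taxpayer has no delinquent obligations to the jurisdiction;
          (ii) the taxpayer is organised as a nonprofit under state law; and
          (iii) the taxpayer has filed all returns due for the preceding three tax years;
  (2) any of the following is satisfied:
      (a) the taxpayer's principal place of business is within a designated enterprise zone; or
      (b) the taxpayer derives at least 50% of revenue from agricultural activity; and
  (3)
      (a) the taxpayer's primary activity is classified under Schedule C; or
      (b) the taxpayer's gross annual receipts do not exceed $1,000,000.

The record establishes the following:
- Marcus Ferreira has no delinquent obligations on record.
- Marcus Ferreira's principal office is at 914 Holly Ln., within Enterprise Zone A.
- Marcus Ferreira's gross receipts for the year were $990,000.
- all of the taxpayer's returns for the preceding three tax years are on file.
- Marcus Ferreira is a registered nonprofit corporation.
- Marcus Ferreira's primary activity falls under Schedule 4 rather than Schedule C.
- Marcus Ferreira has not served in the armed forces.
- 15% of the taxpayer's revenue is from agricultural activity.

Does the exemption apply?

(a) veteran — not satisfied.
(i) no delinquency — satisfied.
(ii) nonprofit — holds.
(iii) returns current — holds.
So (b) is satisfied (T AND T AND T).
So (1) is satisfied (F OR T).
(a) in enterprise zone — satisfied.
(b) ≥50% agricultural — not met.
So (2) is satisfied (T OR F).
(a) Schedule C activity — fails.
(b) receipts ≤ $1,000,000 — holds.
(3) = F OR T = true.
Overall: T AND T AND T → true.

Yes — exempt.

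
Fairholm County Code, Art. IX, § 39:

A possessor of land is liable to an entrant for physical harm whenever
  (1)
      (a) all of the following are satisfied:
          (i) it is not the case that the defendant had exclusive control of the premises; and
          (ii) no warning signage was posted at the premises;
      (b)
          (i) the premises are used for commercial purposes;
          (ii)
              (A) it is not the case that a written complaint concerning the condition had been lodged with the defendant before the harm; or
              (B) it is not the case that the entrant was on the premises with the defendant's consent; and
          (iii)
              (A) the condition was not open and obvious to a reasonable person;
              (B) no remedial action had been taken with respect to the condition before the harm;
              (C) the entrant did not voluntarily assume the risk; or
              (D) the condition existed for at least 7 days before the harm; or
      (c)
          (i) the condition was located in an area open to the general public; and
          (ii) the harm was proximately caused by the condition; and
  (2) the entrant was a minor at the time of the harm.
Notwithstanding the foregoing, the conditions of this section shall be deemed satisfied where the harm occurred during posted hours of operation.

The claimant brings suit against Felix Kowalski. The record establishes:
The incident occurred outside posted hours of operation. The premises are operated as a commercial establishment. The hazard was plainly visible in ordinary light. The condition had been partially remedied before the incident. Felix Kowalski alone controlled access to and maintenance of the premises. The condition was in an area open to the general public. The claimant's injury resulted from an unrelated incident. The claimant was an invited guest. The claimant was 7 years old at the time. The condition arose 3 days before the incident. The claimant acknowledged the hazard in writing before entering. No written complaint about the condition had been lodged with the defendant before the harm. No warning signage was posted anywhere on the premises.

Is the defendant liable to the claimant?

No — not liable.

(i) not (exclusive control) — fails.
(ii) no signage posted — satisfied.
(a) = F AND T = false.
(i) commercial use — holds.
(A) not (complaint lodged) — met.
(B) not (consent to enter) — not met.
So (ii) is satisfied (T OR F).
(A) not open/obvious — not satisfied.
(B) no remedial action — not satisfied.
(C) no assumed risk — fails.
(D) condition ≥7 days old — not satisfied.
(iii) = F OR F OR F OR F = false.
(b): T AND T AND F → false.
(i) public area — holds.
(ii) proximate cause — not satisfied.
So (c) is not satisfied (T AND F).
(1) = F OR F OR F = false.
(2) entrant a minor — satisfied.
So Overall is not satisfied (F AND T).
Exception (during posted hours) — not satisfied.
Result: main false OR exception false → false.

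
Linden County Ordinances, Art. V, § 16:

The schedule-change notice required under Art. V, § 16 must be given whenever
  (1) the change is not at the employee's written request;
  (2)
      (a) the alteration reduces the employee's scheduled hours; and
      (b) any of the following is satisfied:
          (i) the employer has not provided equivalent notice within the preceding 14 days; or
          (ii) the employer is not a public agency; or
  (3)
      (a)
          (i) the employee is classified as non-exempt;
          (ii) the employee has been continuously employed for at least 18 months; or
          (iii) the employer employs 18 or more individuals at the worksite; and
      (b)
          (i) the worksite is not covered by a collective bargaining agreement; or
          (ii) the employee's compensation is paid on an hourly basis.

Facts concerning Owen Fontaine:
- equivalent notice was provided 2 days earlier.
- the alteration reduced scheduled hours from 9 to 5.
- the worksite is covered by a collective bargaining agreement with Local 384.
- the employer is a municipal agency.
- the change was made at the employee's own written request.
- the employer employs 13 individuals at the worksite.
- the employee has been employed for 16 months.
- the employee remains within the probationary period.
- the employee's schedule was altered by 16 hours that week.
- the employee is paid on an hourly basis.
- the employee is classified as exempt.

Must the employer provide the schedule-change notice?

No — not required.

(1) not employee-requested — fails.
(a) hours reduced — satisfied.
(i) no recent notice — fails.
(ii) not (public agency) — fails.
So (b) is not satisfied (F OR F).
(2) = T AND F = false.
(i) non-exempt — fails.
(ii) tenure ≥ 18 mo. — not satisfied.
(iii) ≥ 18 at site — fails.
(a): F OR F OR F → false.
(i) no CBA — not satisfied.
(ii) hourly-paid — met.
So (b) is satisfied (F OR T).
So (3) is not satisfied (F AND T).
So Overall is not satisfied (F OR F OR F).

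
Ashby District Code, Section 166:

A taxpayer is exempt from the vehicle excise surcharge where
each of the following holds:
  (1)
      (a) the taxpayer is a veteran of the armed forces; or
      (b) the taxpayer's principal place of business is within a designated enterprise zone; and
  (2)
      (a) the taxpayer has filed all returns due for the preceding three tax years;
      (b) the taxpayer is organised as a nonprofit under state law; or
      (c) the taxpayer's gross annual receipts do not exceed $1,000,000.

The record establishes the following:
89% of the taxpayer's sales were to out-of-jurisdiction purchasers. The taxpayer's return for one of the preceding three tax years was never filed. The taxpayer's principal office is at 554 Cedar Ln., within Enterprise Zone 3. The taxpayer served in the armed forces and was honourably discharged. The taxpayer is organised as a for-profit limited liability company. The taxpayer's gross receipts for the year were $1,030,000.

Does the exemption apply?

(a) veteran — holds.
(b) in enterprise zone — met.
(1) = T OR T = true.
(a) returns current — fails.
(b) nonprofit — not met.
(c) receipts ≤ $1,000,000 — fails.
(2): F OR F OR F → false.
Overall: T AND F → false.

No — not exempt.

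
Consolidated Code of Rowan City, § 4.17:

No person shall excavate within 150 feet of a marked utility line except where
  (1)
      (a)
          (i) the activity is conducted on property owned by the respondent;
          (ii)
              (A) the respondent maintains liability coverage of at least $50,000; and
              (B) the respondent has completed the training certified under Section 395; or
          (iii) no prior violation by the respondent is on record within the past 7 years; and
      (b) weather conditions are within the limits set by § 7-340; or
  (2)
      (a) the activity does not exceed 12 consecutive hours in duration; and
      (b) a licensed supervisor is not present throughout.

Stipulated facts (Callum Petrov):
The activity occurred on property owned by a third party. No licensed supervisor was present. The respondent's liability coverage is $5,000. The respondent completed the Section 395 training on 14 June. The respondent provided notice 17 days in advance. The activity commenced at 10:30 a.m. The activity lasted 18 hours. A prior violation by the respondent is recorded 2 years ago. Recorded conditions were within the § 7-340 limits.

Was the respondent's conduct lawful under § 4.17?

(i) own property — fails.
(A) coverage ≥ $50,000 — not met.
(B) training certified — holds.
(ii): F AND T → false.
(iii) no prior violation — not satisfied.
(a) = F OR F OR F = false.
(b) weather ok — holds.
So (1) is not satisfied (F AND T).
(a) ≤ 12 hrs duration — not met.
(b) not (supervisor present) — met.
(2): F AND T → false.
Overall: F OR F → false.

No — unlawful.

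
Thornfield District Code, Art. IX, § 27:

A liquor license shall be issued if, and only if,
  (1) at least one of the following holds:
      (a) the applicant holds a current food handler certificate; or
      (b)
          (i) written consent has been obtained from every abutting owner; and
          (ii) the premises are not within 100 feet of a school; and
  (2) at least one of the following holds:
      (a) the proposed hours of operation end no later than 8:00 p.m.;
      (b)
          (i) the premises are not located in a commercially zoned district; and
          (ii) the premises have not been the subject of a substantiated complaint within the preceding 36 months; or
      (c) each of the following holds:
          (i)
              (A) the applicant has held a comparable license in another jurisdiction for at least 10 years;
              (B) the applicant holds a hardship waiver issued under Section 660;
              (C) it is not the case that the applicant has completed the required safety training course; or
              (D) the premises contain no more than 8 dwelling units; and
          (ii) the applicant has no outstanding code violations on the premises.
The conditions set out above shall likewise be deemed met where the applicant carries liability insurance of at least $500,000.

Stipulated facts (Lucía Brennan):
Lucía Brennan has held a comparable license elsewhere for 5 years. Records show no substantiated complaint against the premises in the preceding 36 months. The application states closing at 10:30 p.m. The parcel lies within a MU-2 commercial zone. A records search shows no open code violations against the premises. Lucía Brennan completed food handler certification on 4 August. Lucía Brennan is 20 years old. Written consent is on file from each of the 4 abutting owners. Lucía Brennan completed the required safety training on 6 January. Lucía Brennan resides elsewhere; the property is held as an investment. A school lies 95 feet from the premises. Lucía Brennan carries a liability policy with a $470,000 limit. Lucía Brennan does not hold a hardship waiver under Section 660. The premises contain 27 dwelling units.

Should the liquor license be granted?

(a) food handler cert. — holds.
(i) all abutters consent — satisfied.
(ii) ≥100 ft from school — fails.
So (b) is not satisfied (T AND F).
So (1) is satisfied (T OR F).
(a) closes by 8 p.m. — not met.
(i) not (commercially zoned) — not met.
(ii) no complaint in 36 mo. — holds.
(b): F AND T → false.
(A) prior license ≥ 10 yr — fails.
(B) hardship waiver — not satisfied.
(C) not (safety training) — not met.
(D) ≤ 8 units — fails.
So (i) is not satisfied (F OR F OR F OR F).
(ii) no code violations — holds.
(c) = F AND T = false.
(2): F OR F OR F → false.
So Overall is not satisfied (T AND F).
Exception (insurance ≥ $500,000) — not satisfied.
Result: main false OR exception false → false.

No — denied.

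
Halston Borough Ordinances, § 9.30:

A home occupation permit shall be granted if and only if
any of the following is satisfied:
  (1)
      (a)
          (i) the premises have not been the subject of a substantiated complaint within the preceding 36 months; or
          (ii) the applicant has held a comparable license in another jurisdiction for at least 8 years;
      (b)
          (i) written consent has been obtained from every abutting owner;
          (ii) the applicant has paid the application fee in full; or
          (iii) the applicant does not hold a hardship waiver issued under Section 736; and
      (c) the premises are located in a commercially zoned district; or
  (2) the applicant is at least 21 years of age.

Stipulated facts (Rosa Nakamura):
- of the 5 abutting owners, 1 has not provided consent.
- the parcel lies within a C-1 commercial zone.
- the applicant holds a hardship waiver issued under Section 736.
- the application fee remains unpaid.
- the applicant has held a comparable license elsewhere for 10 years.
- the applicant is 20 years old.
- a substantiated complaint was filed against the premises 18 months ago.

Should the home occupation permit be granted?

(i) no complaint in 36 mo. — not met.
(ii) prior license ≥ 8 yr — satisfied.
So (a) is satisfied (F OR T).
(i) all abutters consent — not met.
(ii) fee paid — not met.
(iii) not (hardship waiver) — not met.
(b) = F OR F OR F = false.
(c) commercially zoned — holds.
(1): T AND F AND T → false.
(2) age ≥ 21 — not satisfied.
Overall = F OR F = false.

No — denied.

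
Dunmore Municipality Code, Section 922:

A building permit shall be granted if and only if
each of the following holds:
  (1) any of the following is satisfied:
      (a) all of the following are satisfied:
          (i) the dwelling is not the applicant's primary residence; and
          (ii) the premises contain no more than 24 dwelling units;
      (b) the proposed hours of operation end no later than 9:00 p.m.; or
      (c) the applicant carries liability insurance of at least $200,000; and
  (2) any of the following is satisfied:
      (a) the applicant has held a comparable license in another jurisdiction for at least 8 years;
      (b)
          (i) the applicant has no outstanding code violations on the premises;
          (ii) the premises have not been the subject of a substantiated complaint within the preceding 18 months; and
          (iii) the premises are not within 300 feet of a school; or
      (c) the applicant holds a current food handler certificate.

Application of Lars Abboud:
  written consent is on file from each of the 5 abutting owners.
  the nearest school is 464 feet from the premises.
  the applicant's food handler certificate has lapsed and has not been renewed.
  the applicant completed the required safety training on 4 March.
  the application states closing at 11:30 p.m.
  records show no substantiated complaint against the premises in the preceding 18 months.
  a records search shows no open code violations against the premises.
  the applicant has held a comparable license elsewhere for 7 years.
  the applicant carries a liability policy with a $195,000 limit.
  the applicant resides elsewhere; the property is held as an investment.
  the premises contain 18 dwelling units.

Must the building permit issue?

Yes — granted.

(i) not (primary residence) — met.
(ii) ≤ 24 units — holds.
(a): T AND T → true.
(b) closes by 9 p.m. — fails.
(c) insurance ≥ $200,000 — not met.
(1): T OR F OR F → true.
(a) prior license ≥ 8 yr — not met.
(i) no code violations — met.
(ii) no complaint in 18 mo. — satisfied.
(iii) ≥300 ft from school — holds.
(b) = T AND T AND T = true.
(c) food handler cert. — fails.
(2) = F OR T OR F = true.
Overall = T AND T = true.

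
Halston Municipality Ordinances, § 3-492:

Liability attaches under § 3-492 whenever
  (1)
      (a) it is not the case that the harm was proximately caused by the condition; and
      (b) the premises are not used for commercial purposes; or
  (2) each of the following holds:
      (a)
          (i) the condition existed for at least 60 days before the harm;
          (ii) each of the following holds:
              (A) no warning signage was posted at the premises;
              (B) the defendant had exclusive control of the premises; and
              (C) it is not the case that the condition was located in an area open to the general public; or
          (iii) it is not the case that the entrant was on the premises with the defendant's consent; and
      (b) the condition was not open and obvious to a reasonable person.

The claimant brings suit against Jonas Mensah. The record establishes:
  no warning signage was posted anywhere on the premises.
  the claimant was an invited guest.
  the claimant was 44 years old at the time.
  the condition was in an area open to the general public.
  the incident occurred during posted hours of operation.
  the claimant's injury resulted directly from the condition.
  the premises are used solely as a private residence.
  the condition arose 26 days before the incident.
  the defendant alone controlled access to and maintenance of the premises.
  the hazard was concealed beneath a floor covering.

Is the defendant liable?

(a) not (proximate cause) — not met.
(b) not (commercial use) — holds.
(1) = F AND T = false.
(i) condition ≥60 days old — not satisfied.
(A) no signage posted — satisfied.
(B) exclusive control — satisfied.
(C) not (public area) — fails.
So (ii) is not satisfied (T AND T AND F).
(iii) not (consent to enter) — not met.
So (a) is not satisfied (F OR F OR F).
(b) not open/obvious — met.
(2) = F AND T = false.
Overall: F OR F → false.

No — not liable.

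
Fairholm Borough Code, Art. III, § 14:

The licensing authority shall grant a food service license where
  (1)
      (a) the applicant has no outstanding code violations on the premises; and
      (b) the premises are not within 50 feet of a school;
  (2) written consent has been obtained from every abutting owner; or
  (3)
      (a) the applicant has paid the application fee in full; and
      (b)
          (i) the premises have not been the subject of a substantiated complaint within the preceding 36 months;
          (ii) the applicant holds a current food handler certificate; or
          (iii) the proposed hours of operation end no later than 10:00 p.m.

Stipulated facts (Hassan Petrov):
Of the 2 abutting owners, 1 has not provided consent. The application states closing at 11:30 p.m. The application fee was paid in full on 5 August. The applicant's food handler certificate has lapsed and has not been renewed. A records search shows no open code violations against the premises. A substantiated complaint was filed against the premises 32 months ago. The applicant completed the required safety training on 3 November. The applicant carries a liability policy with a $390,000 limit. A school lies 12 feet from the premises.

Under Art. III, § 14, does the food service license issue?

(a) no code violations — satisfied.
(b) ≥50 ft from school — not satisfied.
(1): T AND F → false.
(2) all abutters consent — fails.
(a) fee paid — satisfied.
(i) no complaint in 36 mo. — fails.
(ii) food handler cert. — fails.
(iii) closes by 10 p.m. — not met.
(b) = F OR F OR F = false.
So (3) is not satisfied (T AND F).
Overall = F OR F OR F = false.

No — denied.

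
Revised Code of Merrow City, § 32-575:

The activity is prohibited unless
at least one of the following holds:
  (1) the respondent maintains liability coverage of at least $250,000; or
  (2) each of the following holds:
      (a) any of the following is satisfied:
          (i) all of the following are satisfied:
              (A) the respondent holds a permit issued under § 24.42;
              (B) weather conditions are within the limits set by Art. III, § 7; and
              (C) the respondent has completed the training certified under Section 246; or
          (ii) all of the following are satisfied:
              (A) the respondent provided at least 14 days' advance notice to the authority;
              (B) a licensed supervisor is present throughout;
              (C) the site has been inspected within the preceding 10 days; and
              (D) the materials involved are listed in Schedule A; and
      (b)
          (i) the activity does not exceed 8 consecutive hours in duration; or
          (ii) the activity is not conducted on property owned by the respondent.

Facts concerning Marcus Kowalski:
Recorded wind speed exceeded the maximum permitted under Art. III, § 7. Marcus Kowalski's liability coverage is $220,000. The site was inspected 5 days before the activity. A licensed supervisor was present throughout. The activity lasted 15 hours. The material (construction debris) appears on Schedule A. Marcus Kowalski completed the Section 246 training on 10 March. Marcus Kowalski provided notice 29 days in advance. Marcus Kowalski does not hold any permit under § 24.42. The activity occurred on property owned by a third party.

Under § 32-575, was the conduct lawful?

Yes — lawful.

(1) coverage ≥ $250,000 — not satisfied.
(A) holds permit — not satisfied.
(B) weather ok — not satisfied.
(C) training certified — satisfied.
(i) = F AND F AND T = false.
(A) ≥14 days' notice — met.
(B) supervisor present — satisfied.
(C) site inspected — holds.
(D) Schedule A material — satisfied.
(ii): T AND T AND T AND T → true.
(a) = F OR T = true.
(i) ≤ 8 hrs duration — not satisfied.
(ii) not (own property) — met.
(b) = F OR T = true.
So (2) is satisfied (T AND T).
Overall: F OR T → true.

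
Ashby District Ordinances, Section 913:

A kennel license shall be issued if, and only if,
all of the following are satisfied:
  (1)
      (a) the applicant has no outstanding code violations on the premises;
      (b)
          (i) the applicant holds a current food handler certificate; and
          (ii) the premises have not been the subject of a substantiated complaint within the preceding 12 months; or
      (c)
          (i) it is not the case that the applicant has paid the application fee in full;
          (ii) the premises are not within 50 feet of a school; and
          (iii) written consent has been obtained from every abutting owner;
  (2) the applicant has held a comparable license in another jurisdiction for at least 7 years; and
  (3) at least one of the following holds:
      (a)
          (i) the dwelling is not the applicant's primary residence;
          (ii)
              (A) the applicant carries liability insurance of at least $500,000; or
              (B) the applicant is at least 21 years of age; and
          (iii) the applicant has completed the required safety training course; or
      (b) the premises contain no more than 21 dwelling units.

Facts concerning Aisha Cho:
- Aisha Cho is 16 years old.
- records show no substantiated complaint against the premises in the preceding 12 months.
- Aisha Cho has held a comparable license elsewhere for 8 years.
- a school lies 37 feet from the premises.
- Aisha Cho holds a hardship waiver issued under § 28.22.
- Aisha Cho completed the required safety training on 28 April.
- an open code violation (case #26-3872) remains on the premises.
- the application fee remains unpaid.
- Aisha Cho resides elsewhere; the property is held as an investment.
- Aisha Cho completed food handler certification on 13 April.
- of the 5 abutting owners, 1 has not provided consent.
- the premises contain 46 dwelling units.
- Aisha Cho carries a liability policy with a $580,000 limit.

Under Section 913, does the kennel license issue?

(a) no code violations — not met.
(i) food handler cert. — satisfied.
(ii) no complaint in 12 mo. — met.
(b): T AND T → true.
(i) not (fee paid) — holds.
(ii) ≥50 ft from school — not satisfied.
(iii) all abutters consent — fails.
So (c) is not satisfied (T AND F AND F).
(1) = F OR T OR F = true.
(2) prior license ≥ 7 yr — met.
(i) not (primary residence) — met.
(A) insurance ≥ $500,000 — holds.
(B) age ≥ 21 — not met.
(ii) = T OR F = true.
(iii) safety training — satisfied.
(a) = T AND T AND T = true.
(b) ≤ 21 units — not met.
(3): T OR F → true.
Overall: T AND T AND T → true.

Yes — granted.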